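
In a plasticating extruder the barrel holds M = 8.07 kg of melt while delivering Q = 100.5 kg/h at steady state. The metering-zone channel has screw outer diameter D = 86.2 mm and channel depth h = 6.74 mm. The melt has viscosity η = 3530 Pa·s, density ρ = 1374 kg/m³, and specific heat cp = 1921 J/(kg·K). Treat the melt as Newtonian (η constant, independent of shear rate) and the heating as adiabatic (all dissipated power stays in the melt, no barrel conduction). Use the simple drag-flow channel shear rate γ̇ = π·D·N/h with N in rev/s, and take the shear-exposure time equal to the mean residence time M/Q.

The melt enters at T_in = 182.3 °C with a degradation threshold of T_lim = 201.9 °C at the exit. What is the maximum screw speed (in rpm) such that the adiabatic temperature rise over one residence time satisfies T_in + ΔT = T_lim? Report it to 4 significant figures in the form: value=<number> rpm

Convert throughput: Q = 100.5 kg/h = 100.5/3600 = 0.0279167 kg/s
t_res = M / Q_s = 8.07 ÷ 0.0279167 = 289.075 s
Convert to metres: D = 0.0862 m, h = 0.00674 m
ΔT_a = T_lim − T_in = 201.9 °C − 182.3 °C = 19.6 K
γ̇_max² = ΔT_a·ρ·cp / (η·t_res) = [19.6 × 1374 × 1921] / [3530 × 289.075] = 50.6974 s⁻²
γ̇_max = √50.6974 = 7.12021 s⁻¹
Solve γ̇ = πDN/h for N: N_max = γ̇_max·h/(π·D) = 7.12021 × 0.00674 / (π × 0.0862) = 0.177213 rev/s = 10.6328 rpm

value=10.63 rpm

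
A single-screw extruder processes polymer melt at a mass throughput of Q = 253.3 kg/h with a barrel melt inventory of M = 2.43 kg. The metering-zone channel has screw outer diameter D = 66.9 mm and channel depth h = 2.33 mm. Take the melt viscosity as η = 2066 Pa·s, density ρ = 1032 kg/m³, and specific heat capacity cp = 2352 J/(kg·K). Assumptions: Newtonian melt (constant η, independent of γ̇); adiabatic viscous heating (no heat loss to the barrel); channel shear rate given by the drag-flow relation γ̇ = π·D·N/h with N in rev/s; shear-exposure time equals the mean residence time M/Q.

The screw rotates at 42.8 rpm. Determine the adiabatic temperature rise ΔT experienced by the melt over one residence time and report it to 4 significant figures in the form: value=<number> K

value=121.7 K

Throughput in SI: Q_s = 253.3 kg/h ÷ 3600 s/h = 0.0703611 kg/s
Mean residence time: t_res = M/Q_s = 2.43 kg / 0.0703611 kg/s = 34.5361 s
Convert to SI: D = 0.0669 m, h = 0.00233 m, N = 42.8/60 = 0.713333 rev/s
γ̇ = π D N / h = (π)(0.0669)(0.713333) / 0.00233 = 64.3447 s⁻¹
ΔT = η·γ̇²·t_res / (ρ·cp) = 2066 · (64.3447)² · 34.5361 / (1032 · 2352) = 121.706 K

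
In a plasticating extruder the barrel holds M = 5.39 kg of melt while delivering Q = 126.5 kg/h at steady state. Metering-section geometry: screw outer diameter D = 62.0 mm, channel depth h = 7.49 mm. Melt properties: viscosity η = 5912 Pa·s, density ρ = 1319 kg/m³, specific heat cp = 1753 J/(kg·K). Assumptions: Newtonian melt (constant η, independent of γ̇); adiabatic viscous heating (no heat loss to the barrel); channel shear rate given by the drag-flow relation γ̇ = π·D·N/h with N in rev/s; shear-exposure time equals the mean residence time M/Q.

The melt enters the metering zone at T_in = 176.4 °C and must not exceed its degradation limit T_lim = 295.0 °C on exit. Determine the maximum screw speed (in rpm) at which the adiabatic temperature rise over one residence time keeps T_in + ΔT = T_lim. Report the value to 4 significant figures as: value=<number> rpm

Q_s = Q / 3600 = 126.5 / 3600 = 0.0351389 kg/s
t_res = M / Q_s = 5.39 ÷ 0.0351389 = 153.391 s
Convert to metres: D = 0.062 m, h = 0.00749 m
ΔT_a = T_lim − T_in = 295.0 − 176.4 = 118.6 K
γ̇_max² = ΔT_a·ρ·cp/(η·t_res) = 118.6·1319·1753/(5912·153.391) = 302.396 s⁻²
γ̇_max = √302.396 = 17.3895 s⁻¹
N_max = γ̇_max h / (πD) = 17.3895·0.00749/(π·0.062) = 0.668695 rev/s → ×60 = 40.1217 rpm

value=40.12 rpm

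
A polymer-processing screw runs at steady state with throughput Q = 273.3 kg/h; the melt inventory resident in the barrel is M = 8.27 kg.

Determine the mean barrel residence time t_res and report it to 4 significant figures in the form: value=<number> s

value=108.9 s

Convert throughput: Q = 273.3 kg/h = 273.3/3600 = 0.0759167 kg/s
t_res = M / Q_s = 8.27 ÷ 0.0759167 = 108.935 s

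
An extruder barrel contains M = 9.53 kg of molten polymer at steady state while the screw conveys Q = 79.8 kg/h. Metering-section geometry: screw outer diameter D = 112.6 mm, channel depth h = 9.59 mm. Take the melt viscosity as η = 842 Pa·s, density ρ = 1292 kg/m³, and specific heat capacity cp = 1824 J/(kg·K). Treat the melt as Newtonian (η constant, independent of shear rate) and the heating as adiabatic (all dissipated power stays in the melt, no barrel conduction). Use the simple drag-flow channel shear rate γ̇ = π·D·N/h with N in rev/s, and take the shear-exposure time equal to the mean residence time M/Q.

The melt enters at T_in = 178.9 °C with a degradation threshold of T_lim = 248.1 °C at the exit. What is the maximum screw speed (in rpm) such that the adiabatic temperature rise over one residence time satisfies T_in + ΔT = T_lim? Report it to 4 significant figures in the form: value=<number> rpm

Q_s = Q / 3600 = 79.8 / 3600 = 0.0221667 kg/s
t_res = M / Q_s = 9.53 / 0.0221667 = 429.925 s
Geometry in SI: D = 112.6 mm → 0.1126 m, h = 9.59 mm → 0.00959 m
ΔT_a = T_lim − T_in = 248.1 − 178.9 = 69.2 K
γ̇_max² = ΔT_a·ρ·cp / (η·t_res) = [69.2 × 1292 × 1824] / [842 × 429.925] = 450.494 s⁻²
γ̇_max = √450.494 = 21.2248 s⁻¹
N_max = γ̇_max·h / (π·D) = 21.2248 · 0.00959 / (π · 0.1126) = 0.575407 rev/s = 34.5244 rpm

value=34.52 rpm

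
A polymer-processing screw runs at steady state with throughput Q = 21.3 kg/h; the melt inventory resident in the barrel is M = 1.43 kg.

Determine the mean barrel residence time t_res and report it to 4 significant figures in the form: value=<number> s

value=241.7 s

Throughput in SI: Q_s = 21.3 kg/h ÷ 3600 s/h = 0.00591667 kg/s
Mean residence time: t_res = M/Q_s = 1.43 kg / 0.00591667 kg/s = 241.69 s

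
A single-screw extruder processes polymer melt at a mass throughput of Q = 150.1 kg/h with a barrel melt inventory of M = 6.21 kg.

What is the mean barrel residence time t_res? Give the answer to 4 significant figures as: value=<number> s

Q_s = Q / 3600 = 150.1 / 3600 = 0.0416944 kg/s
t_res = M / Q_s = 6.21 ÷ 0.0416944 = 148.941 s

value=148.9 s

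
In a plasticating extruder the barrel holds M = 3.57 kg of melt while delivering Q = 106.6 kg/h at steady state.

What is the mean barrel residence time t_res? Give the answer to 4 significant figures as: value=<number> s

value=120.6 s

Q_s = Q / 3600 = 106.6 / 3600 = 0.0296111 kg/s
t_res = M / Q_s = 3.57 ÷ 0.0296111 = 120.563 s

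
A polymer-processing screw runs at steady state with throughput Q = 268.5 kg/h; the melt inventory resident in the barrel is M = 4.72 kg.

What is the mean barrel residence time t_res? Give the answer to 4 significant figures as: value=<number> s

Q_s = Q / 3600 = 268.5 / 3600 = 0.0745833 kg/s
t_res = M / Q_s = 4.72 ÷ 0.0745833 = 63.2849 s

value=63.28 s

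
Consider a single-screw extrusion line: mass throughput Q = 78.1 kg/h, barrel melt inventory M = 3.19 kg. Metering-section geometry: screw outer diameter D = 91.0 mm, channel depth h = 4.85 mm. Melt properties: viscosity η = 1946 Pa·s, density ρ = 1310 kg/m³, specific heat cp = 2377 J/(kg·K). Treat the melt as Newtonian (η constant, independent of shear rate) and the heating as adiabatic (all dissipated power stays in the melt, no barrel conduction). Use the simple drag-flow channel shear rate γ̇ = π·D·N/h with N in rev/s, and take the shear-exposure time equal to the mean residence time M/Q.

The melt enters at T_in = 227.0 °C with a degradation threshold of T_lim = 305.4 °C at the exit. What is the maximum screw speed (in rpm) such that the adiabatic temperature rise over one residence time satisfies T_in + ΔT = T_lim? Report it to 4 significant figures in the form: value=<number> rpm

value=29.73 rpm

Throughput in SI: Q_s = 78.1 kg/h ÷ 3600 s/h = 0.0216944 kg/s
Mean residence time: t_res = M/Q_s = 3.19 kg / 0.0216944 kg/s = 147.042 s
Convert to metres: D = 0.091 m, h = 0.00485 m
ΔT_a = T_lim − T_in = 305.4 °C − 227.0 °C = 78.4 K
γ̇_max² = ΔT_a·ρ·cp / (η·t_res) = [78.4 × 1310 × 2377] / [1946 × 147.042] = 853.162 s⁻²
γ̇_max = √853.162 = 29.2089 s⁻¹
N_max = γ̇_max h / (πD) = 29.2089·0.00485/(π·0.091) = 0.495526 rev/s → ×60 = 29.7315 rpm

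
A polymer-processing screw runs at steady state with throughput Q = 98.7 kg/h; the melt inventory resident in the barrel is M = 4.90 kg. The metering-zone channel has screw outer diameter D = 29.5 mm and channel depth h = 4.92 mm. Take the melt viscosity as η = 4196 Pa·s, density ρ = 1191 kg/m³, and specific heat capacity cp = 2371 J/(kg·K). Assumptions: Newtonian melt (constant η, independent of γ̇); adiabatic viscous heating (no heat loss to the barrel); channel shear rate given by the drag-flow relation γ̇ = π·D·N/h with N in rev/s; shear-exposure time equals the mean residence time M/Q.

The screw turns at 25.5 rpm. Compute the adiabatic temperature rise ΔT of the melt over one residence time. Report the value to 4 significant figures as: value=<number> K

Throughput in SI: Q_s = 98.7 kg/h ÷ 3600 s/h = 0.0274167 kg/s
Mean residence time: t_res = M/Q_s = 4.90 kg / 0.0274167 kg/s = 178.723 s
Convert to SI: D = 0.0295 m, h = 0.00492 m, N = 25.5/60 = 0.425 rev/s
Shear rate: γ̇ = πDN/h = π·0.0295·0.425/0.00492 = 8.00563 s⁻¹
ΔT = η·γ̇²·t_res / (ρ·cp) = 4196 · (8.00563)² · 178.723 / (1191 · 2371) = 17.0202 K

value=17.02 K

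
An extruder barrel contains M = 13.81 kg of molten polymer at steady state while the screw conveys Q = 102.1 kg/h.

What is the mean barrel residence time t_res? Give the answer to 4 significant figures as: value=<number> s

Convert throughput: Q = 102.1 kg/h = 102.1/3600 = 0.0283611 kg/s
t_res = M / Q_s = 13.81 ÷ 0.0283611 = 486.934 s

value=486.9 s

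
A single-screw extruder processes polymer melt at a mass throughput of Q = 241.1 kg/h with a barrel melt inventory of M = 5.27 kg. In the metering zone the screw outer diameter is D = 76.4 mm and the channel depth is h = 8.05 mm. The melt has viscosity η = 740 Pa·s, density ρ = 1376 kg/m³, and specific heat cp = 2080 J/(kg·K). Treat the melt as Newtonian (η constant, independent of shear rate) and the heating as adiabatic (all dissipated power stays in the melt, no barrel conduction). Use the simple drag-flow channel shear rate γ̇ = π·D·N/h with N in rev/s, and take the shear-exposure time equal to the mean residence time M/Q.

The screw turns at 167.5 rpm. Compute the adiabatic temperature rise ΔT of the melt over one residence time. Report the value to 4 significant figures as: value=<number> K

Q_s = Q / 3600 = 241.1 / 3600 = 0.0669722 kg/s
t_res = M / Q_s = 5.27 / 0.0669722 = 78.6893 s
Convert to SI: D = 0.0764 m, h = 0.00805 m, N = 167.5/60 = 2.79167 rev/s
γ̇ = π D N / h = (π)(0.0764)(2.79167) / 0.00805 = 83.2359 s⁻¹
ΔT = η·γ̇²·t_res/(ρ·cp) = [740 × 83.2359² × 78.6893] / [1376 × 2080] = 140.957 K

value=141.0 K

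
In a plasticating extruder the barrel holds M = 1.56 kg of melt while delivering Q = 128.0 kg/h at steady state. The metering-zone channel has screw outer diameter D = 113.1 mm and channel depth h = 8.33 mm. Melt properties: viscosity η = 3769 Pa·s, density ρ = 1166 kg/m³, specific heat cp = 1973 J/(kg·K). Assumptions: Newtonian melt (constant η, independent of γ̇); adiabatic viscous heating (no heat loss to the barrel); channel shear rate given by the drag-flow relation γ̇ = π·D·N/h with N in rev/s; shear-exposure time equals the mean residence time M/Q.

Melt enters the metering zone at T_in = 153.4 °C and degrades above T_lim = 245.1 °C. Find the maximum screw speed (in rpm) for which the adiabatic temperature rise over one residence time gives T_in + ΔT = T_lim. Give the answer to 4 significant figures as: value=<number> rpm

Q_s = Q / 3600 = 128.0 / 3600 = 0.0355556 kg/s
t_res = M / Q_s = 1.56 / 0.0355556 = 43.875 s
D = 113.1 mm = 0.1131 m;  h = 8.33 mm = 0.00833 m
Allowable rise: ΔT_a = T_lim − T_in = 245.1 − 153.4 = 91.7 K
Invert ΔT = ηγ̇²t_res/(ρcp) for γ̇: γ̇_max² = ΔT_a ρ cp / (η t_res) = 91.7·1166·1973 / (3769·43.875) = 1275.71 s⁻²
γ̇_max = sqrt(1275.71) = 35.7171 s⁻¹
N_max = γ̇_max·h / (π·D) = 35.7171 · 0.00833 / (π · 0.1131) = 0.837353 rev/s = 50.2412 rpm

value=50.24 rpm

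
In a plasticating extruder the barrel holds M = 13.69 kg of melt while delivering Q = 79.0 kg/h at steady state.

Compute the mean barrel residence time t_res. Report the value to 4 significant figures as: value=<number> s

Convert throughput: Q = 79.0 kg/h = 79.0/3600 = 0.0219444 kg/s
t_res = M / Q_s = 13.69 ÷ 0.0219444 = 623.848 s

value=623.8 s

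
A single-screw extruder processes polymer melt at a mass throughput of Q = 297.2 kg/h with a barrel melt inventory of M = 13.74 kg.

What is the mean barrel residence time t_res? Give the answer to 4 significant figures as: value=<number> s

value=166.4 s

Q_s = Q / 3600 = 297.2 / 3600 = 0.0825556 kg/s
t_res = M / Q_s = 13.74 / 0.0825556 = 166.433 s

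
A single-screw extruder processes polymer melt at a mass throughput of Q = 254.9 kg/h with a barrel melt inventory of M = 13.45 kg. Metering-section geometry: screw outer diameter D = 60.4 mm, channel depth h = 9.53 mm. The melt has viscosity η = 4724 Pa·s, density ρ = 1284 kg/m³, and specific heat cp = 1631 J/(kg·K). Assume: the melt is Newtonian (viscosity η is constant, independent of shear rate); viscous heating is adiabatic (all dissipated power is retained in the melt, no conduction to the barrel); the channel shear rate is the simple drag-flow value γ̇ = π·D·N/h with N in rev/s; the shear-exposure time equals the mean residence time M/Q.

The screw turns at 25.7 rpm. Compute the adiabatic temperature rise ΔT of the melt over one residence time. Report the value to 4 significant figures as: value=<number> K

value=31.17 K

Throughput in SI: Q_s = 254.9 kg/h ÷ 3600 s/h = 0.0708056 kg/s
Mean residence time: t_res = M/Q_s = 13.45 kg / 0.0708056 kg/s = 189.957 s
Convert to SI: D = 0.0604 m, h = 0.00953 m, N = 25.7/60 = 0.428333 rev/s
γ̇ = π·D·N / h = π · 0.0604 · 0.428333 / 0.00953 = 8.52856 s⁻¹
ΔT = η·γ̇²·t_res / (ρ·cp) = 4724 · (8.52856)² · 189.957 / (1284 · 1631) = 31.1672 K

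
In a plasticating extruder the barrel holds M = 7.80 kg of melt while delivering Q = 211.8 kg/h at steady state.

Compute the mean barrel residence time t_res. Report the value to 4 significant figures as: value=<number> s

Convert throughput: Q = 211.8 kg/h = 211.8/3600 = 0.0588333 kg/s
Mean residence time: t_res = M/Q_s = 7.80 kg / 0.0588333 kg/s = 132.578 s

value=132.6 s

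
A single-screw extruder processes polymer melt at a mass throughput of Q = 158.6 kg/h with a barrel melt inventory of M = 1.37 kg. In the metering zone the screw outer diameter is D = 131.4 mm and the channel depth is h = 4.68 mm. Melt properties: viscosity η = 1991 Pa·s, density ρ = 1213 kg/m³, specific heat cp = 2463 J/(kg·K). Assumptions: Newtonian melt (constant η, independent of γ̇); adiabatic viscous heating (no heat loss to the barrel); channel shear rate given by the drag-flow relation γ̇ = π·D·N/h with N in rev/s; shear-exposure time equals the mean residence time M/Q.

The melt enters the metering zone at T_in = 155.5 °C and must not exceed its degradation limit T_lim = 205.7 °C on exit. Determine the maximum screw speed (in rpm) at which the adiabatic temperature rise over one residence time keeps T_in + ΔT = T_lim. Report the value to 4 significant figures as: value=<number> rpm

value=33.48 rpm

Throughput in SI: Q_s = 158.6 kg/h ÷ 3600 s/h = 0.0440556 kg/s
t_res = M / Q_s = 1.37 ÷ 0.0440556 = 31.0971 s
D = 131.4 mm = 0.1314 m;  h = 4.68 mm = 0.00468 m
ΔT_a = T_lim − T_in = 205.7 − 155.5 = 50.2 K
γ̇_max² = ΔT_a·ρ·cp / (η·t_res) = [50.2 × 1213 × 2463] / [1991 × 31.0971] = 2422.35 s⁻²
Take the square root: γ̇_max = √(2422.35) = 49.2174 s⁻¹
N_max = γ̇_max h / (πD) = 49.2174·0.00468/(π·0.1314) = 0.557981 rev/s → ×60 = 33.4789 rpm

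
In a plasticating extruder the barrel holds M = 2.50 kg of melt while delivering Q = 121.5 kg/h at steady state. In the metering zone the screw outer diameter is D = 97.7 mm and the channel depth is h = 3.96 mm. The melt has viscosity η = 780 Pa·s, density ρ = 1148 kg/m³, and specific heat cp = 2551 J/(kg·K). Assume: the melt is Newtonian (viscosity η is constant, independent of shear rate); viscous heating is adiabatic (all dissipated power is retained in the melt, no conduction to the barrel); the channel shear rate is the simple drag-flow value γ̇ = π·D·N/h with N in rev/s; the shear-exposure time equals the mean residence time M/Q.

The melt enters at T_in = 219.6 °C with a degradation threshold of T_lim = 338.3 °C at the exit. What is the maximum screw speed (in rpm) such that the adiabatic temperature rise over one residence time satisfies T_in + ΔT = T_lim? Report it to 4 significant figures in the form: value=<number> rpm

value=60.04 rpm

Convert throughput: Q = 121.5 kg/h = 121.5/3600 = 0.03375 kg/s
t_res = M / Q_s = 2.50 ÷ 0.03375 = 74.0741 s
Geometry in SI: D = 97.7 mm → 0.0977 m, h = 3.96 mm → 0.00396 m
ΔT_a = T_lim − T_in = 338.3 − 219.6 = 118.7 K
Invert ΔT = ηγ̇²t_res/(ρcp) for γ̇: γ̇_max² = ΔT_a ρ cp / (η t_res) = 118.7·1148·2551 / (780·74.0741) = 6016.48 s⁻²
Take the square root: γ̇_max = √(6016.48) = 77.5659 s⁻¹
N_max = γ̇_max·h / (π·D) = 77.5659 · 0.00396 / (π · 0.0977) = 1.00074 rev/s = 60.0445 rpm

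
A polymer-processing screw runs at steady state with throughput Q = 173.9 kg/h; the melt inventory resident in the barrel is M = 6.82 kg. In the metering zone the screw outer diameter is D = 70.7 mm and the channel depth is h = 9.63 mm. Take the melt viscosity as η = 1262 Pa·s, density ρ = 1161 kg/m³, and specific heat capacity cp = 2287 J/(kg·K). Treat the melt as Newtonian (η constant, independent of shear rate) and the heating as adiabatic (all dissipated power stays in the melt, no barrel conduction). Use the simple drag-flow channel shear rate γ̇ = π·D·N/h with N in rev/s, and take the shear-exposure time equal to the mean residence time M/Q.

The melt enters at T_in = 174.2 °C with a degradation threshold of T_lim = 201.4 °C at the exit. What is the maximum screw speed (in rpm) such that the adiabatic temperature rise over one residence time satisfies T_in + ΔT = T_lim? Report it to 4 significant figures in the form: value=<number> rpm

value=52.37 rpm

Q_s = Q / 3600 = 173.9 / 3600 = 0.0483056 kg/s
t_res = M / Q_s = 6.82 / 0.0483056 = 141.185 s
Convert to metres: D = 0.0707 m, h = 0.00963 m
ΔT_a = T_lim − T_in = 201.4 − 174.2 = 27.2 K
γ̇_max² = ΔT_a·ρ·cp / (η·t_res) = [27.2 × 1161 × 2287] / [1262 × 141.185] = 405.341 s⁻²
γ̇_max = √405.341 = 20.1331 s⁻¹
N_max = γ̇_max h / (πD) = 20.1331·0.00963/(π·0.0707) = 0.872906 rev/s → ×60 = 52.3743 rpm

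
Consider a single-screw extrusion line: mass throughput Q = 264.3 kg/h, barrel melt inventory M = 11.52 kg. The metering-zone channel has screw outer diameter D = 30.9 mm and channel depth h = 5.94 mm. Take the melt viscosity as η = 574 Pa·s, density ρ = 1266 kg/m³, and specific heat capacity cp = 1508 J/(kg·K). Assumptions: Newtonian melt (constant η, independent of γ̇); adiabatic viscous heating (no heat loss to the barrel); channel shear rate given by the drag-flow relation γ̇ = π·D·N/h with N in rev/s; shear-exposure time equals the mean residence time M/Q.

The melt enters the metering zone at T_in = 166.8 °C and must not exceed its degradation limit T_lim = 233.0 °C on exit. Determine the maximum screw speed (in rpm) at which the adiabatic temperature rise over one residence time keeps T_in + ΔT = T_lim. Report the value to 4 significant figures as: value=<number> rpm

Convert throughput: Q = 264.3 kg/h = 264.3/3600 = 0.0734167 kg/s
t_res = M / Q_s = 11.52 / 0.0734167 = 156.913 s
D = 30.9 mm = 0.0309 m;  h = 5.94 mm = 0.00594 m
ΔT_a = T_lim − T_in = 233.0 − 166.8 = 66.2 K
γ̇_max² = ΔT_a·ρ·cp / (η·t_res) = [66.2 × 1266 × 1508] / [574 × 156.913] = 1403.21 s⁻²
Take the square root: γ̇_max = √(1403.21) = 37.4595 s⁻¹
N_max = γ̇_max·h / (π·D) = 37.4595 · 0.00594 / (π · 0.0309) = 2.29213 rev/s = 137.528 rpm

value=137.5 rpm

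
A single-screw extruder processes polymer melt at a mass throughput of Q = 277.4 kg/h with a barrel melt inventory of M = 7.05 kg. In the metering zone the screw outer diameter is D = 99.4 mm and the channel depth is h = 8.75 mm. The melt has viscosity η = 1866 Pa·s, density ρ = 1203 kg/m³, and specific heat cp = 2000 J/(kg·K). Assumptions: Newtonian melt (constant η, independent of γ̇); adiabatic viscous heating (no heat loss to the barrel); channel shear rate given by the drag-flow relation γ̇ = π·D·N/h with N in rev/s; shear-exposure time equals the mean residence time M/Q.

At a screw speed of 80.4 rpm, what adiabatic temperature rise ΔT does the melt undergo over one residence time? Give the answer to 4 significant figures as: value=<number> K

value=162.3 K

Q_s = Q / 3600 = 277.4 / 3600 = 0.0770556 kg/s
Mean residence time: t_res = M/Q_s = 7.05 kg / 0.0770556 kg/s = 91.4924 s
Geometry in metres: D = 99.4 mm → 0.0994 m, h = 8.75 mm → 0.00875 m; screw speed N = 80.4 rpm = 1.34 rev/s
γ̇ = π·D·N / h = π · 0.0994 · 1.34 / 0.00875 = 47.8226 s⁻¹
ΔT = η·γ̇²·t_res / (ρ·cp) = 1866 · (47.8226)² · 91.4924 / (1203 · 2000) = 162.281 K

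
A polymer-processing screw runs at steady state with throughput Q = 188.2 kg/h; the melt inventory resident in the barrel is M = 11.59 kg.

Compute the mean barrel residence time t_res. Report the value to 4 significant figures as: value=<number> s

Convert throughput: Q = 188.2 kg/h = 188.2/3600 = 0.0522778 kg/s
t_res = M / Q_s = 11.59 / 0.0522778 = 221.7 s

value=221.7 s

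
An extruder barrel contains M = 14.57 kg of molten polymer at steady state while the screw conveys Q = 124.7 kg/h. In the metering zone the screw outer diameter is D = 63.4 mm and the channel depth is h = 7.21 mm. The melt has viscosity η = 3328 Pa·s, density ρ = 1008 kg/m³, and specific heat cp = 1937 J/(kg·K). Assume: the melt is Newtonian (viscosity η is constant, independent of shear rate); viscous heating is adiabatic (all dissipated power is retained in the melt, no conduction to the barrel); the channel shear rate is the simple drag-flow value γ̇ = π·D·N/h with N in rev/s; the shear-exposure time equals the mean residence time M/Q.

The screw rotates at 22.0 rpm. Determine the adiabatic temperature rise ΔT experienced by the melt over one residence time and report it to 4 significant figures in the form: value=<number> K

value=73.56 K

Throughput in SI: Q_s = 124.7 kg/h ÷ 3600 s/h = 0.0346389 kg/s
t_res = M / Q_s = 14.57 ÷ 0.0346389 = 420.626 s
Geometry in metres: D = 63.4 mm → 0.0634 m, h = 7.21 mm → 0.00721 m; screw speed N = 22.0 rpm = 0.366667 rev/s
γ̇ = π·D·N / h = π · 0.0634 · 0.366667 / 0.00721 = 10.1292 s⁻¹
ΔT = η·γ̇²·t_res / (ρ·cp) = 3328 · (10.1292)² · 420.626 / (1008 · 1937) = 73.5596 K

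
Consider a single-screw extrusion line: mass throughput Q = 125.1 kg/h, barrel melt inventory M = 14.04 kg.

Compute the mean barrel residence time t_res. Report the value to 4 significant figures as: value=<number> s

Convert throughput: Q = 125.1 kg/h = 125.1/3600 = 0.03475 kg/s
t_res = M / Q_s = 14.04 / 0.03475 = 404.029 s

value=404.0 s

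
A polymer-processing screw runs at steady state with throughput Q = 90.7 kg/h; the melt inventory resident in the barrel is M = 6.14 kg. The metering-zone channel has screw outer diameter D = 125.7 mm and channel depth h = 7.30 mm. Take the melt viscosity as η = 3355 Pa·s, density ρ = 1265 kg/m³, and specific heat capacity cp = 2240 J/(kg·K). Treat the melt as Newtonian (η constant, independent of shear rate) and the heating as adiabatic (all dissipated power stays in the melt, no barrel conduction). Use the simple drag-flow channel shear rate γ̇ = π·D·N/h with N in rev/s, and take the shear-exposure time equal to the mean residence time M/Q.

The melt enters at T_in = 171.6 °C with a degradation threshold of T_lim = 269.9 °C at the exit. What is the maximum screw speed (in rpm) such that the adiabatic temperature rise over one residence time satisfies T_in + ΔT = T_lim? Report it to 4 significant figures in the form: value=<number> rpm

Q_s = Q / 3600 = 90.7 / 3600 = 0.0251944 kg/s
t_res = M / Q_s = 6.14 / 0.0251944 = 243.705 s
Geometry in SI: D = 125.7 mm → 0.1257 m, h = 7.30 mm → 0.0073 m
Allowable rise: ΔT_a = T_lim − T_in = 269.9 − 171.6 = 98.3 K
γ̇_max² = ΔT_a·ρ·cp/(η·t_res) = 98.3·1265·2240/(3355·243.705) = 340.672 s⁻²
Take the square root: γ̇_max = √(340.672) = 18.4573 s⁻¹
Solve γ̇ = πDN/h for N: N_max = γ̇_max·h/(π·D) = 18.4573 × 0.0073 / (π × 0.1257) = 0.341197 rev/s = 20.4718 rpm

value=20.47 rpm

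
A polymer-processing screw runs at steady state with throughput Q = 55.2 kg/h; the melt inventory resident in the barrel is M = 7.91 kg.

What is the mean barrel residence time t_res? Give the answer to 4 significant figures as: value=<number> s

Convert throughput: Q = 55.2 kg/h = 55.2/3600 = 0.0153333 kg/s
Mean residence time: t_res = M/Q_s = 7.91 kg / 0.0153333 kg/s = 515.87 s

value=515.9 s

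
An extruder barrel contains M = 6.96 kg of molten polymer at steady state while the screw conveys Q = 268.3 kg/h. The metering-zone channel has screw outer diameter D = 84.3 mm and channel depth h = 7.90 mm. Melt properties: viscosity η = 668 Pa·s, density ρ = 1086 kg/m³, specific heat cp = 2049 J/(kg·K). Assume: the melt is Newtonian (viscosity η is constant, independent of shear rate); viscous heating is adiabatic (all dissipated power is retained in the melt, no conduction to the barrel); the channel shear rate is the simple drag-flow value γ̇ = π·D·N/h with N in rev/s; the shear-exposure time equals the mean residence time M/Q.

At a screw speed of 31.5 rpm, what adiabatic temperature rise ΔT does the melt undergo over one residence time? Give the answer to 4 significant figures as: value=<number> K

Throughput in SI: Q_s = 268.3 kg/h ÷ 3600 s/h = 0.0745278 kg/s
t_res = M / Q_s = 6.96 ÷ 0.0745278 = 93.388 s
Convert to SI: D = 0.0843 m, h = 0.0079 m, N = 31.5/60 = 0.525 rev/s
γ̇ = π D N / h = (π)(0.0843)(0.525) / 0.0079 = 17.5999 s⁻¹
ΔT = η·γ̇²·t_res/(ρ·cp) = [668 × 17.5999² × 93.388] / [1086 × 2049] = 8.68391 K

value=8.684 K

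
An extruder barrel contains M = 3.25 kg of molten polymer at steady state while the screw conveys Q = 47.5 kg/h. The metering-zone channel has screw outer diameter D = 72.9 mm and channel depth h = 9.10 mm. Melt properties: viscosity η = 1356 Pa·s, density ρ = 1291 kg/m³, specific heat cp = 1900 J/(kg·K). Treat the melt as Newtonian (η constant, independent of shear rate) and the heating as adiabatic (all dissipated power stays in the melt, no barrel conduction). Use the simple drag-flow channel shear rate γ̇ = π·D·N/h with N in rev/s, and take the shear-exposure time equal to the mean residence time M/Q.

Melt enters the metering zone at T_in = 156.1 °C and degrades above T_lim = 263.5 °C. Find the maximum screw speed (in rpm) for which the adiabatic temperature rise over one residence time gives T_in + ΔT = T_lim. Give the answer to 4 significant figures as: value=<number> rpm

value=66.95 rpm

Throughput in SI: Q_s = 47.5 kg/h ÷ 3600 s/h = 0.0131944 kg/s
t_res = M / Q_s = 3.25 ÷ 0.0131944 = 246.316 s
Convert to metres: D = 0.0729 m, h = 0.0091 m
Allowable rise: ΔT_a = T_lim − T_in = 263.5 − 156.1 = 107.4 K
γ̇_max² = ΔT_a·ρ·cp/(η·t_res) = 107.4·1291·1900/(1356·246.316) = 788.737 s⁻²
γ̇_max = sqrt(788.737) = 28.0845 s⁻¹
N_max = γ̇_max·h / (π·D) = 28.0845 · 0.0091 / (π · 0.0729) = 1.11591 rev/s = 66.9547 rpm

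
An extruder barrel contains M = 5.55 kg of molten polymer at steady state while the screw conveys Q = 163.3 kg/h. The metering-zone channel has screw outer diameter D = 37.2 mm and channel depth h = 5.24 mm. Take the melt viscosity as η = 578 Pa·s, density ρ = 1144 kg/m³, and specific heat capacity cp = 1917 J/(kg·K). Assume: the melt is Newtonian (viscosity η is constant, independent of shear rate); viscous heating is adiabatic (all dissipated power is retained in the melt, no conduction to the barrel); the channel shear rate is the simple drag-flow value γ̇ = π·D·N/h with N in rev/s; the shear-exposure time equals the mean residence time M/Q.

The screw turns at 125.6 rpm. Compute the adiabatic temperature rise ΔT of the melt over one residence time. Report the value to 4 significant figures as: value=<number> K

value=70.29 K

Throughput in SI: Q_s = 163.3 kg/h ÷ 3600 s/h = 0.0453611 kg/s
t_res = M / Q_s = 5.55 ÷ 0.0453611 = 122.352 s
D = 37.2 mm = 0.0372 m;  h = 5.24 mm = 0.00524 m;  N = 125.6 rpm / 60 = 2.09333 rev/s
γ̇ = π·D·N / h = π · 0.0372 · 2.09333 / 0.00524 = 46.6874 s⁻¹
Adiabatic rise: ΔT = η γ̇² t_res / (ρ cp) = 578·(46.6874)²·122.352 / (1144·1917) = 70.2892 K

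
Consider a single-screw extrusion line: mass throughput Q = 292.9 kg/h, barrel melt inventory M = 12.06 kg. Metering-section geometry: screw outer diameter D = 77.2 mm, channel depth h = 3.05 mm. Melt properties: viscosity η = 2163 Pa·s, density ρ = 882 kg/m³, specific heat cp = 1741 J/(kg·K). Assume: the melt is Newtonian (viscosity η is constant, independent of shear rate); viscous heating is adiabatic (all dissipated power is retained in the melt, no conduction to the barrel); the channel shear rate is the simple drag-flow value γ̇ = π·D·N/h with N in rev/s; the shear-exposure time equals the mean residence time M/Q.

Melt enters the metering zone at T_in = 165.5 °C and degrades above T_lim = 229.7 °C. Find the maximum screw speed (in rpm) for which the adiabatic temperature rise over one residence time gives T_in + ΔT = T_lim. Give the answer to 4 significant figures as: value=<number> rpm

Q_s = Q / 3600 = 292.9 / 3600 = 0.0813611 kg/s
t_res = M / Q_s = 12.06 ÷ 0.0813611 = 148.228 s
D = 77.2 mm = 0.0772 m;  h = 3.05 mm = 0.00305 m
Allowable rise: ΔT_a = T_lim − T_in = 229.7 − 165.5 = 64.2 K
γ̇_max² = ΔT_a·ρ·cp / (η·t_res) = [64.2 × 882 × 1741] / [2163 × 148.228] = 307.479 s⁻²
γ̇_max = sqrt(307.479) = 17.5351 s⁻¹
N_max = γ̇_max h / (πD) = 17.5351·0.00305/(π·0.0772) = 0.220516 rev/s → ×60 = 13.231 rpm

value=13.23 rpm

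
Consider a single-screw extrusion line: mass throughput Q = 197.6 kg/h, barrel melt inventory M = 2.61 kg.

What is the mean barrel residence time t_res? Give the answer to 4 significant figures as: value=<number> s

value=47.55 s

Throughput in SI: Q_s = 197.6 kg/h ÷ 3600 s/h = 0.0548889 kg/s
t_res = M / Q_s = 2.61 ÷ 0.0548889 = 47.5506 s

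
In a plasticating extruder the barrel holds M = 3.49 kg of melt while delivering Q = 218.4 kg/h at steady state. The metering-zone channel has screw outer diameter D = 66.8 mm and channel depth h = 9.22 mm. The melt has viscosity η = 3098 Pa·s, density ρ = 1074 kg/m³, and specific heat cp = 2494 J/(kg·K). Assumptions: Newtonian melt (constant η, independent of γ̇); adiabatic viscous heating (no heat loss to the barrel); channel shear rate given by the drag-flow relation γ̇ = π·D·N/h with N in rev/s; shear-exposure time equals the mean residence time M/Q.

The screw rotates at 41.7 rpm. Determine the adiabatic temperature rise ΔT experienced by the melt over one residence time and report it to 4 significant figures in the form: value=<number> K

Throughput in SI: Q_s = 218.4 kg/h ÷ 3600 s/h = 0.0606667 kg/s
t_res = M / Q_s = 3.49 ÷ 0.0606667 = 57.5275 s
Convert to SI: D = 0.0668 m, h = 0.00922 m, N = 41.7/60 = 0.695 rev/s
γ̇ = π·D·N / h = π · 0.0668 · 0.695 / 0.00922 = 15.819 s⁻¹
Adiabatic rise: ΔT = η γ̇² t_res / (ρ cp) = 3098·(15.819)²·57.5275 / (1074·2494) = 16.6501 K

value=16.65 K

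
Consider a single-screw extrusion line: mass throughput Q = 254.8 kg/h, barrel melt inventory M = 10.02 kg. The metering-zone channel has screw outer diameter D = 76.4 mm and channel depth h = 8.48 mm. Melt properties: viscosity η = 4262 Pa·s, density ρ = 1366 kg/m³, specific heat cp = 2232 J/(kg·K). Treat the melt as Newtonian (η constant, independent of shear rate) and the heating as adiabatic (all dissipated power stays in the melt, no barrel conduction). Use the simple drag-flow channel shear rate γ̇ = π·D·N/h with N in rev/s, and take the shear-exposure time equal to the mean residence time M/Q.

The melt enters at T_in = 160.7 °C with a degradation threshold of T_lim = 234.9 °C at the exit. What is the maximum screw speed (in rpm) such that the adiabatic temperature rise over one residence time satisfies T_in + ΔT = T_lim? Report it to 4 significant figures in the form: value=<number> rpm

value=41.05 rpm

Q_s = Q / 3600 = 254.8 / 3600 = 0.0707778 kg/s
Mean residence time: t_res = M/Q_s = 10.02 kg / 0.0707778 kg/s = 141.57 s
D = 76.4 mm = 0.0764 m;  h = 8.48 mm = 0.00848 m
Allowable rise: ΔT_a = T_lim − T_in = 234.9 − 160.7 = 74.2 K
Invert ΔT = ηγ̇²t_res/(ρcp) for γ̇: γ̇_max² = ΔT_a ρ cp / (η t_res) = 74.2·1366·2232 / (4262·141.57) = 374.942 s⁻²
Take the square root: γ̇_max = √(374.942) = 19.3634 s⁻¹
N_max = γ̇_max h / (πD) = 19.3634·0.00848/(π·0.0764) = 0.684124 rev/s → ×60 = 41.0474 rpm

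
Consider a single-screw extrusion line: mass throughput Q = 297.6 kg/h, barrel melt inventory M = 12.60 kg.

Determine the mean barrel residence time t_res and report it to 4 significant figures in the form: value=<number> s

Throughput in SI: Q_s = 297.6 kg/h ÷ 3600 s/h = 0.0826667 kg/s
Mean residence time: t_res = M/Q_s = 12.60 kg / 0.0826667 kg/s = 152.419 s

value=152.4 s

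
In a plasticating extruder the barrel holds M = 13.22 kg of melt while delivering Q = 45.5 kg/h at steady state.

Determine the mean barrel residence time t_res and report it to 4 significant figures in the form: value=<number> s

Convert throughput: Q = 45.5 kg/h = 45.5/3600 = 0.0126389 kg/s
Mean residence time: t_res = M/Q_s = 13.22 kg / 0.0126389 kg/s = 1045.98 s

value=1046. s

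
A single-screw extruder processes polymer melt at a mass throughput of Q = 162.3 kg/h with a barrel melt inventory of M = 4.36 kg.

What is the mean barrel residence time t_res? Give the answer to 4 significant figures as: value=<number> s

value=96.71 s

Throughput in SI: Q_s = 162.3 kg/h ÷ 3600 s/h = 0.0450833 kg/s
Mean residence time: t_res = M/Q_s = 4.36 kg / 0.0450833 kg/s = 96.7098 s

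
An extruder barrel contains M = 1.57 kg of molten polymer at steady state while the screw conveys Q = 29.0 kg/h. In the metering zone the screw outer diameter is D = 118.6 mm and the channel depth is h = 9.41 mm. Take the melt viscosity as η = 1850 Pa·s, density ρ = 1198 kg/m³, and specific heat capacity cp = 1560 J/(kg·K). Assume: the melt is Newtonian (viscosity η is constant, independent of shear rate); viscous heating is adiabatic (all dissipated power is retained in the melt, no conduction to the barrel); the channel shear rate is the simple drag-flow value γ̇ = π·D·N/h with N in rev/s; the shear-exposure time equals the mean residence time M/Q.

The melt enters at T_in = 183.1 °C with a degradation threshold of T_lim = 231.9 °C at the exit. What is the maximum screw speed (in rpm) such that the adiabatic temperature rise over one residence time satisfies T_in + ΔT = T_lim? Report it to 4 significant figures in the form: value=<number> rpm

value=24.10 rpm

Throughput in SI: Q_s = 29.0 kg/h ÷ 3600 s/h = 0.00805556 kg/s
t_res = M / Q_s = 1.57 / 0.00805556 = 194.897 s
Convert to metres: D = 0.1186 m, h = 0.00941 m
ΔT_a = T_lim − T_in = 231.9 °C − 183.1 °C = 48.8 K
Invert ΔT = ηγ̇²t_res/(ρcp) for γ̇: γ̇_max² = ΔT_a ρ cp / (η t_res) = 48.8·1198·1560 / (1850·194.897) = 252.945 s⁻²
γ̇_max = √252.945 = 15.9042 s⁻¹
N_max = γ̇_max·h / (π·D) = 15.9042 · 0.00941 / (π · 0.1186) = 0.401668 rev/s = 24.1001 rpm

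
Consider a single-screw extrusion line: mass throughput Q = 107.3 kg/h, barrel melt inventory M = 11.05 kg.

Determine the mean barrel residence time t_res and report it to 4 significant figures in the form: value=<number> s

value=370.7 s

Q_s = Q / 3600 = 107.3 / 3600 = 0.0298056 kg/s
t_res = M / Q_s = 11.05 ÷ 0.0298056 = 370.736 s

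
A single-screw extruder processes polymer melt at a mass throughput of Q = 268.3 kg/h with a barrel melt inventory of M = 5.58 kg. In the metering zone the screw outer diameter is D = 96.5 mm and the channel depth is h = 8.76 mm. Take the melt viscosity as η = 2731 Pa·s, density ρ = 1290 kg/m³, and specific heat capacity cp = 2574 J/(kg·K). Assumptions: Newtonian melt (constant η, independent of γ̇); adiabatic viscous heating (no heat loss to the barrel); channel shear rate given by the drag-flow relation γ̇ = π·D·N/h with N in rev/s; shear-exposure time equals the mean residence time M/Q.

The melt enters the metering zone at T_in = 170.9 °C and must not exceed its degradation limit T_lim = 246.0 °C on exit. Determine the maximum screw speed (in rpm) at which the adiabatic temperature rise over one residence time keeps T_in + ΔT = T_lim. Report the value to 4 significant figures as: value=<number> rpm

value=60.55 rpm

Throughput in SI: Q_s = 268.3 kg/h ÷ 3600 s/h = 0.0745278 kg/s
t_res = M / Q_s = 5.58 ÷ 0.0745278 = 74.8714 s
Convert to metres: D = 0.0965 m, h = 0.00876 m
ΔT_a = T_lim − T_in = 246.0 °C − 170.9 °C = 75.1 K
γ̇_max² = ΔT_a·ρ·cp / (η·t_res) = [75.1 × 1290 × 2574] / [2731 × 74.8714] = 1219.55 s⁻²
Take the square root: γ̇_max = √(1219.55) = 34.9221 s⁻¹
N_max = γ̇_max h / (πD) = 34.9221·0.00876/(π·0.0965) = 1.00908 rev/s → ×60 = 60.545 rpm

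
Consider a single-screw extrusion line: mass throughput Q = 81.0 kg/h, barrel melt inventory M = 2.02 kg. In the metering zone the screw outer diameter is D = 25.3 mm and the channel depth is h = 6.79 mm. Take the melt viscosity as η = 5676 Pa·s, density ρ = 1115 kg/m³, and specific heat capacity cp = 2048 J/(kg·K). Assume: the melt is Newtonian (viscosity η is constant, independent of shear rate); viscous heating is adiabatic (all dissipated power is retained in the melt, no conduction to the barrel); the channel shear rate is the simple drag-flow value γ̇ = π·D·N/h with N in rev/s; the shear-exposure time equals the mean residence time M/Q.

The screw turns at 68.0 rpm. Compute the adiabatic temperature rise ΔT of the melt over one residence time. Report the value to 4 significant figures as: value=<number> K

Q_s = Q / 3600 = 81.0 / 3600 = 0.0225 kg/s
t_res = M / Q_s = 2.02 / 0.0225 = 89.7778 s
Geometry in metres: D = 25.3 mm → 0.0253 m, h = 6.79 mm → 0.00679 m; screw speed N = 68.0 rpm = 1.13333 rev/s
γ̇ = π·D·N / h = π · 0.0253 · 1.13333 / 0.00679 = 13.2666 s⁻¹
ΔT = η·γ̇²·t_res/(ρ·cp) = [5676 × 13.2666² × 89.7778] / [1115 × 2048] = 39.2756 K

value=39.28 K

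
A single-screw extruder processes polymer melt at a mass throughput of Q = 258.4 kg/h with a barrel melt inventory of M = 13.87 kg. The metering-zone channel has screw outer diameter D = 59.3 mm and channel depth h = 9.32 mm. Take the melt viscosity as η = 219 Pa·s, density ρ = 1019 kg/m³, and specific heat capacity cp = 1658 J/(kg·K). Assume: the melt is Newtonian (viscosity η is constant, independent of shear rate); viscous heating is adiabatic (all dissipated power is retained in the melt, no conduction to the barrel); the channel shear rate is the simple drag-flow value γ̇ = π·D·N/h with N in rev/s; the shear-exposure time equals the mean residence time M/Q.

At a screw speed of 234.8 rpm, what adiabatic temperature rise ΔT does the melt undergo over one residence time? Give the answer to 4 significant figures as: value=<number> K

Convert throughput: Q = 258.4 kg/h = 258.4/3600 = 0.0717778 kg/s
Mean residence time: t_res = M/Q_s = 13.87 kg / 0.0717778 kg/s = 193.235 s
D = 59.3 mm = 0.0593 m;  h = 9.32 mm = 0.00932 m;  N = 234.8 rpm / 60 = 3.91333 rev/s
γ̇ = π·D·N / h = π · 0.0593 · 3.91333 / 0.00932 = 78.2232 s⁻¹
ΔT = η·γ̇²·t_res / (ρ·cp) = 219 · (78.2232)² · 193.235 / (1019 · 1658) = 153.265 K

value=153.3 K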